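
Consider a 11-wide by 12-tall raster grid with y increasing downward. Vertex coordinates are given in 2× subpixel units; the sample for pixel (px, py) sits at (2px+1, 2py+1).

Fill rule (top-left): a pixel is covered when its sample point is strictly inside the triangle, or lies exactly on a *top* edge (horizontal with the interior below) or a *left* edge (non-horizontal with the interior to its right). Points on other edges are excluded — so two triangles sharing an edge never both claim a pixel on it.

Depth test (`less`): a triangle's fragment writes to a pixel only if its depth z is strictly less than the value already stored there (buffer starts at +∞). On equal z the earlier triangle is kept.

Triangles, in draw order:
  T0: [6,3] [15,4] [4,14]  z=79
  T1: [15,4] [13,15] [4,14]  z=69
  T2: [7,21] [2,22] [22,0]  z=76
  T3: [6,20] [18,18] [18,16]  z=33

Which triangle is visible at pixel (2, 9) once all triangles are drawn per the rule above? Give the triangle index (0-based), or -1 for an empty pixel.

T0:
  2·area = 101
  edge (6, 3)→(15, 4): d=(9,1) right/bottom  bias=-1
  edge (15, 4)→(4, 14): d=(-11,10) right/bottom  bias=-1
  edge (4, 14)→(6, 3): d=(2,-11) top-left  bias=+0
    (3,2)@(7, 5): e=[17,69,15] → █
    (4,2)@(9, 5): e=[15,49,37] → █
    (5,2)@(11, 5): e=[13,29,59] → █
    (6,2)@(13, 5): e=[11,9,81] → █
    (7,2)@(15, 5): e=[9,-11,103] → ·
    (3,3)@(7, 7): e=[35,47,19] → █
    (6,3)@(13, 7): e=[29,-13,85] → ·
    (2,4)@(5, 9): e=[55,45,1] → █
    (5,4)@(11, 9): e=[49,-15,67] → ·
    (2,5)@(5, 11): e=[73,23,5] → █
    (4,5)@(9, 11): e=[69,-17,49] → ·
    (2,6)@(5, 13): e=[91,1,9] → █
  covered (13 px):
    · · · · · · · · · · ·
    · · · · · · · · · · ·
    · · · █ █ █ █ · · · ·
    · · · █ █ █ · · · · ·
    · · █ █ █ · · · · · ·
    · · █ █ · · · · · · ·
    · · █ · · · · · · · ·
    · · · · · · · · · · ·
    · · · · · · · · · · ·
    · · · · · · · · · · ·
    · · · · · · · · · · ·
    · · · · · · · · · · ·
T1:
  2·area = 101
  edge (15, 4)→(13, 15): d=(-2,11) right/bottom  bias=-1
  edge (13, 15)→(4, 14): d=(-9,-1) top-left  bias=+0
  edge (4, 14)→(15, 4): d=(11,-10) top-left  bias=+0
    (6,3)@(13, 7): e=[16,72,13] → █
    (7,3)@(15, 7): e=[-6,74,33] → ·
    (5,4)@(11, 9): e=[34,52,15] → █
    (7,4)@(15, 9): e=[-10,56,55] → ·
    (4,5)@(9, 11): e=[52,32,17] → █
    (7,5)@(15, 11): e=[-14,38,77] → ·
    (3,6)@(7, 13): e=[70,12,19] → █
    (7,6)@(15, 13): e=[-18,20,99] → ·
    (3,7)@(7, 15): e=[66,-6,41] → ·
    (4,7)@(9, 15): e=[44,-4,61] → ·
    (5,7)@(11, 15): e=[22,-2,81] → ·
    (6,7)@(13, 15): e=[0,0,101] → ·  [on edge]
  covered (10 px):
    · · · · · · · · · · ·
    · · · · · · · · · · ·
    · · · · · · · · · · ·
    · · · · · · █ · · · ·
    · · · · · █ █ · · · ·
    · · · · █ █ █ · · · ·
    · · · █ █ █ █ · · · ·
    · · · · · · · · · · ·
    · · · · · · · · · · ·
    · · · · · · · · · · ·
    · · · · · · · · · · ·
    · · · · · · · · · · ·
T2:
  2·area = 90
  edge (7, 21)→(2, 22): d=(-5,1) right/bottom  bias=-1
  edge (2, 22)→(22, 0): d=(20,-22) top-left  bias=+0
  edge (22, 0)→(7, 21): d=(-15,21) right/bottom  bias=-1
    (8,3)@(17, 7): e=[60,30,0] → ·  [on edge]
    (7,4)@(15, 9): e=[52,26,12] → █
    (8,4)@(17, 9): e=[50,70,-30] → ·
    (6,5)@(13, 11): e=[44,22,24] → █
    (7,5)@(15, 11): e=[42,66,-18] → ·
    (5,6)@(11, 13): e=[36,18,36] → █
    (6,6)@(13, 13): e=[34,62,-6] → ·
    (4,7)@(9, 15): e=[28,14,48] → █
    (6,7)@(13, 15): e=[24,102,-36] → ·
    (3,8)@(7, 17): e=[20,10,60] → █
    (5,8)@(11, 17): e=[16,98,-24] → ·
    (2,9)@(5, 19): e=[12,6,72] → █
    (8,9)@(17, 19): e=[0,270,-180] → ·  [on edge]
    (3,10)@(7, 21): e=[0,90,0] → ·  [on edge]
  covered (11 px):
    · · · · · · · · · · ·
    · · · · · · · · · · ·
    · · · · · · · · · · ·
    · · · · · · · · · · ·
    · · · · · · · █ · · ·
    · · · · · · █ · · · ·
    · · · · · █ · · · · ·
    · · · · █ █ · · · · ·
    · · · █ █ · · · · · ·
    · · █ █ · · · · · · ·
    · █ █ · · · · · · · ·
    · · · · · · · · · · ·
T3:
  2·area = 24  (B↔C swapped to make it positive)
  edge (6, 20)→(18, 16): d=(12,-4) top-left  bias=+0
  edge (18, 16)→(18, 18): d=(0,2) right/bottom  bias=-1
  edge (18, 18)→(6, 20): d=(-12,2) right/bottom  bias=-1
    (10,7)@(21, 15): e=[0,-6,30] → ·  [on edge]
    (7,8)@(15, 17): e=[0,6,18] → █  [on edge]
    (8,8)@(17, 17): e=[8,2,14] → █
    (9,8)@(19, 17): e=[16,-2,10] → ·
    (4,9)@(9, 19): e=[0,18,6] → █  [on edge]
    (5,9)@(11, 19): e=[8,14,2] → █
    (6,9)@(13, 19): e=[16,10,-2] → ·
    (7,9)@(15, 19): e=[24,6,-6] → ·
    (8,9)@(17, 19): e=[32,2,-10] → ·
    (1,10)@(3, 21): e=[0,30,-6] → ·  [on edge]
    (4,10)@(9, 21): e=[24,18,-18] → ·
    (5,10)@(11, 21): e=[32,14,-22] → ·
  covered (4 px):
    · · · · · · · · · · ·
    · · · · · · · · · · ·
    · · · · · · · · · · ·
    · · · · · · · · · · ·
    · · · · · · · · · · ·
    · · · · · · · · · · ·
    · · · · · · · · · · ·
    · · · · · · · · · · ·
    · · · · · · · █ █ · ·
    · · · · █ █ · · · · ·
    · · · · · · · · · · ·
    · · · · · · · · · · ·

Z-buffer (winner per pixel, '.' = empty):
  . . . . . . . . . . .
  . . . . . . . . . . .
  . . . 0 0 0 0 . . . .
  . . . 0 0 0 1 . . . .
  . . 0 0 0 1 1 2 . . .
  . . 0 0 1 1 1 . . . .
  . . 0 1 1 1 1 . . . .
  . . . . 2 2 . . . . .
  . . . 2 2 . . 3 3 . .
  . . 2 2 3 3 . . . . .
  . 2 2 . . . . . . . .
  . . . . . . . . . . .

Final: 2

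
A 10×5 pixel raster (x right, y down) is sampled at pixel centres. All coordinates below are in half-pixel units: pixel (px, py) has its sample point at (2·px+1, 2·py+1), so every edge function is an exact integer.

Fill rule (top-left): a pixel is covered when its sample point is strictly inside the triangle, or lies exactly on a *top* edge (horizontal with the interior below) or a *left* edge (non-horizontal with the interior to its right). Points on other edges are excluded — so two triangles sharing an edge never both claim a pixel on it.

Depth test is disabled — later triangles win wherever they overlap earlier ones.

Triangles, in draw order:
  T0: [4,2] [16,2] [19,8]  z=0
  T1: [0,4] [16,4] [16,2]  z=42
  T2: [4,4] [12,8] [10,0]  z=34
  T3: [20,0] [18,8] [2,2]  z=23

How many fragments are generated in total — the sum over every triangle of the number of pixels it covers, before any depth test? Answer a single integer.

T0:
  2·area = 72
  edge (4, 2)→(16, 2): d=(12,0) top-left  bias=+0
  edge (16, 2)→(19, 8): d=(3,6) right/bottom  bias=-1
  edge (19, 8)→(4, 2): d=(-15,-6) top-left  bias=+0
    (3,1)@(7, 3): e=[12,57,3] → X
    (4,1)@(9, 3): e=[12,45,15] → X
    (5,1)@(11, 3): e=[12,33,27] → X
    (6,1)@(13, 3): e=[12,21,39] → X
    (7,1)@(15, 3): e=[12,9,51] → X
    (8,1)@(17, 3): e=[12,-3,63] → .
    (3,2)@(7, 5): e=[36,63,-27] → .
    (4,2)@(9, 5): e=[36,51,-15] → .
    (5,2)@(11, 5): e=[36,39,-3] → .
    (6,2)@(13, 5): e=[36,27,9] → X
    (8,2)@(17, 5): e=[36,3,33] → X
    (9,2)@(19, 5): e=[36,-9,45] → .
  covered (9 px):
    . . . . . . . . . .
    . . . X X X X X . .
    . . . . . . X X X .
    . . . . . . . . X .
    . . . . . . . . . .
T1:
  2·area = 32  (B↔C swapped to make it positive)
  edge (0, 4)→(16, 2): d=(16,-2) top-left  bias=+0
  edge (16, 2)→(16, 4): d=(0,2) right/bottom  bias=-1
  edge (16, 4)→(0, 4): d=(-16,0) right/bottom  bias=-1
    (4,1)@(9, 3): e=[2,14,16] → X
    (5,1)@(11, 3): e=[6,10,16] → X
    (6,1)@(13, 3): e=[10,6,16] → X
    (7,1)@(15, 3): e=[14,2,16] → X
    (8,1)@(17, 3): e=[18,-2,16] → .
    (4,2)@(9, 5): e=[34,14,-16] → .
    (5,2)@(11, 5): e=[38,10,-16] → .
    (6,2)@(13, 5): e=[42,6,-16] → .
    (7,2)@(15, 5): e=[46,2,-16] → .
  covered (4 px):
    . . . . . . . . . .
    . . . . X X X X . .
    . . . . . . . . . .
    . . . . . . . . . .
    . . . . . . . . . .
T2:
  2·area = 56  (B↔C swapped to make it positive)
  edge (4, 4)→(10, 0): d=(6,-4) top-left  bias=+0
  edge (10, 0)→(12, 8): d=(2,8) right/bottom  bias=-1
  edge (12, 8)→(4, 4): d=(-8,-4) top-left  bias=+0
    (4,0)@(9, 1): e=[2,10,44] → X
    (5,0)@(11, 1): e=[10,-6,52] → .
    (3,1)@(7, 3): e=[6,30,20] → X
    (5,1)@(11, 3): e=[22,-2,36] → .
    (3,2)@(7, 5): e=[18,34,4] → X
    (5,2)@(11, 5): e=[34,2,20] → X
    (6,2)@(13, 5): e=[42,-14,28] → .
    (3,3)@(7, 7): e=[30,38,-12] → .
    (4,3)@(9, 7): e=[38,22,-4] → .
    (5,3)@(11, 7): e=[46,6,4] → X
    (6,3)@(13, 7): e=[54,-10,12] → .
    (5,4)@(11, 9): e=[58,10,-12] → .
  covered (7 px):
    . . . . X . . . . .
    . . . X X . . . . .
    . . . X X X . . . .
    . . . . . X . . . .
    . . . . . . . . . .
T3:
  2·area = 140
  edge (20, 0)→(18, 8): d=(-2,8) right/bottom  bias=-1
  edge (18, 8)→(2, 2): d=(-16,-6) top-left  bias=+0
  edge (2, 2)→(20, 0): d=(18,-2) top-left  bias=+0
    (5,0)@(11, 1): e=[70,70,0] → X  [on edge]
    (6,0)@(13, 1): e=[54,82,4] → X
    (7,0)@(15, 1): e=[38,94,8] → X
    (8,0)@(17, 1): e=[22,106,12] → X
    (9,0)@(19, 1): e=[6,118,16] → X
    (2,1)@(5, 3): e=[114,2,24] → X
    (3,1)@(7, 3): e=[98,14,28] → X
    (4,1)@(9, 3): e=[82,26,32] → X
    (2,2)@(5, 5): e=[110,-30,60] → .
    (3,2)@(7, 5): e=[94,-18,64] → .
    (4,2)@(9, 5): e=[78,-6,68] → .
    (5,2)@(11, 5): e=[62,6,72] → X
  covered (18 px):
    . . . . . X X X X X
    . . X X X X X X X X
    . . . . . X X X X .
    . . . . . . . . X .
    . . . . . . . . . .

Result: 38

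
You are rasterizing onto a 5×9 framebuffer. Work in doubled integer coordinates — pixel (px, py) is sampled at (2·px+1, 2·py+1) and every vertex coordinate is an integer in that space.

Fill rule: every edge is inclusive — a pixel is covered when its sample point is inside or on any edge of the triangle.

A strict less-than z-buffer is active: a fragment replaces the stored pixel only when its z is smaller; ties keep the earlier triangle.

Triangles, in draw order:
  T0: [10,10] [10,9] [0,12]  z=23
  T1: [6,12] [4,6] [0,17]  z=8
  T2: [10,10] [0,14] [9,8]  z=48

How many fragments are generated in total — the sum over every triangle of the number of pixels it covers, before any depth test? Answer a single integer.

T0:
  2·area = 10  (B↔C swapped to make it positive)
  edge (10, 10)→(0, 12): d=(-10,2) inclusive
  edge (0, 12)→(10, 9): d=(10,-3) inclusive
  edge (10, 9)→(10, 10): d=(0,1) inclusive
    (2,5)@(5, 11): e=[0,5,5] → █  [on edge]
    (3,5)@(7, 11): e=[-4,11,3] → ·
    (2,6)@(5, 13): e=[-20,25,5] → ·
  covered (1 px):
    · · · · ·
    · · · · ·
    · · · · ·
    · · · · ·
    · · · · ·
    · · █ · ·
    · · · · ·
    · · · · ·
    · · · · ·
T1:
  2·area = 46  (B↔C swapped to make it positive)
  edge (6, 12)→(0, 17): d=(-6,5) inclusive
  edge (0, 17)→(4, 6): d=(4,-11) inclusive
  edge (4, 6)→(6, 12): d=(2,6) inclusive
    (1,1)@(3, 3): e=[69,-23,0] → ·  [on edge]
    (1,4)@(3, 9): e=[33,1,12] → █
    (2,4)@(5, 9): e=[23,23,0] → █  [on edge]
    (3,4)@(7, 9): e=[13,45,-12] → ·
    (1,5)@(3, 11): e=[21,9,16] → █
    (3,5)@(7, 11): e=[1,53,-8] → ·
    (1,6)@(3, 13): e=[9,17,20] → █
    (2,6)@(5, 13): e=[-1,39,8] → ·
    (0,7)@(1, 15): e=[7,3,36] → █
    (1,7)@(3, 15): e=[-3,25,24] → ·
    (3,7)@(7, 15): e=[-23,69,0] → ·  [on edge]
    (0,8)@(1, 17): e=[-5,11,40] → ·
  covered (6 px):
    · · · · ·
    · · · · ·
    · · · · ·
    · · · · ·
    · █ █ · ·
    · █ █ · ·
    · █ · · ·
    █ · · · ·
    · · · · ·
T2:
  2·area = 24
  edge (10, 10)→(0, 14): d=(-10,4) inclusive
  edge (0, 14)→(9, 8): d=(9,-6) inclusive
  edge (9, 8)→(10, 10): d=(1,2) inclusive
    (4,4)@(9, 9): e=[14,9,1] → █
    (2,5)@(5, 11): e=[10,3,11] → █
    (3,5)@(7, 11): e=[2,15,7] → █
    (4,5)@(9, 11): e=[-6,27,3] → ·
    (2,6)@(5, 13): e=[-10,21,13] → ·
    (3,6)@(7, 13): e=[-18,33,9] → ·
  covered (3 px):
    · · · · ·
    · · · · ·
    · · · · ·
    · · · · ·
    · · · · █
    · · █ █ ·
    · · · · ·
    · · · · ·
    · · · · ·

Result: 10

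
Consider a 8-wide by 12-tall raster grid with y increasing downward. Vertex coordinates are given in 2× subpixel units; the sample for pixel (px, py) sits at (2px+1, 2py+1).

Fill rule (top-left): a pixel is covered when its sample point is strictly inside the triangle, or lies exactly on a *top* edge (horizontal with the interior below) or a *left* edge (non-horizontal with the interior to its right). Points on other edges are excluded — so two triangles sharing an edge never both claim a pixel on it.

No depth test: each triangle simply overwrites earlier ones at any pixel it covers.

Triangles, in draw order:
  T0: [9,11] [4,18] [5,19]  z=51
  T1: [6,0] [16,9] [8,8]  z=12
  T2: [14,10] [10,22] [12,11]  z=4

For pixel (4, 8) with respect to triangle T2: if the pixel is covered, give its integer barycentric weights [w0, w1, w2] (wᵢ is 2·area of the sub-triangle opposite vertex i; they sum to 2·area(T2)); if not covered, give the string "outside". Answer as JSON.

T0:
  2·area = 12  (B↔C swapped to make it positive)
  edge (9, 11)→(5, 19): d=(-4,8) right/bottom  bias=-1
  edge (5, 19)→(4, 18): d=(-1,-1) top-left  bias=+0
  edge (4, 18)→(9, 11): d=(5,-7) top-left  bias=+0
    (6,1)@(13, 3): e=[0,24,-12] → .  [on edge]
    (5,3)@(11, 7): e=[0,18,-6] → .  [on edge]
    (4,5)@(9, 11): e=[0,12,0] → .  [on edge]
    (0,7)@(1, 15): e=[48,0,-36] → .  [on edge]
    (3,7)@(7, 15): e=[0,6,6] → .  [on edge]
    (1,8)@(3, 17): e=[24,0,-12] → .  [on edge]
    (2,8)@(5, 17): e=[8,2,2] → X
    (3,8)@(7, 17): e=[-8,4,16] → .
    (2,9)@(5, 19): e=[0,0,12] → .  [on edge]
    (3,10)@(7, 21): e=[-24,0,36] → .  [on edge]
    (1,11)@(3, 23): e=[0,-6,18] → .  [on edge]
    (4,11)@(9, 23): e=[-48,0,60] → .  [on edge]
  covered (1 px):
    . . . . . . . .
    . . . . . . . .
    . . . . . . . .
    . . . . . . . .
    . . . . . . . .
    . . . . . . . .
    . . . . . . . .
    . . . . . . . .
    . . X . . . . .
    . . . . . . . .
    . . . . . . . .
    . . . . . . . .
T1:
  2·area = 62
  edge (6, 0)→(16, 9): d=(10,9) right/bottom  bias=-1
  edge (16, 9)→(8, 8): d=(-8,-1) top-left  bias=+0
  edge (8, 8)→(6, 0): d=(-2,-8) top-left  bias=+0
    (3,0)@(7, 1): e=[1,55,6] → X
    (4,0)@(9, 1): e=[-17,57,22] → .
    (3,1)@(7, 3): e=[21,39,2] → X
    (4,1)@(9, 3): e=[3,41,18] → X
    (5,1)@(11, 3): e=[-15,43,34] → .
    (3,2)@(7, 5): e=[41,23,-2] → .
    (4,2)@(9, 5): e=[23,25,14] → X
    (5,2)@(11, 5): e=[5,27,30] → X
    (6,2)@(13, 5): e=[-13,29,46] → .
    (4,3)@(9, 7): e=[43,9,10] → X
    (6,3)@(13, 7): e=[7,13,42] → X
    (7,3)@(15, 7): e=[-11,15,58] → .
  covered (8 px):
    . . . X . . . .
    . . . X X . . .
    . . . . X X . .
    . . . . X X X .
    . . . . . . . .
    . . . . . . . .
    . . . . . . . .
    . . . . . . . .
    . . . . . . . .
    . . . . . . . .
    . . . . . . . .
    . . . . . . . .
T2:
  2·area = 20
  edge (14, 10)→(10, 22): d=(-4,12) right/bottom  bias=-1
  edge (10, 22)→(12, 11): d=(2,-11) top-left  bias=+0
  edge (12, 11)→(14, 10): d=(2,-1) top-left  bias=+0
    (7,3)@(15, 7): e=[0,25,-5] → .  [on edge]
    (6,5)@(13, 11): e=[8,11,1] → X
    (7,5)@(15, 11): e=[-16,33,3] → .
    (6,6)@(13, 13): e=[0,15,5] → .  [on edge]
    (5,8)@(11, 17): e=[8,1,11] → X
    (6,8)@(13, 17): e=[-16,23,13] → .
    (5,9)@(11, 19): e=[0,5,15] → .  [on edge]
  covered (2 px):
    . . . . . . . .
    . . . . . . . .
    . . . . . . . .
    . . . . . . . .
    . . . . . . . .
    . . . . . . X .
    . . . . . . . .
    . . . . . . . .
    . . . . . X . .
    . . . . . . . .
    . . . . . . . .
    . . . . . . . .

Answer: "outside"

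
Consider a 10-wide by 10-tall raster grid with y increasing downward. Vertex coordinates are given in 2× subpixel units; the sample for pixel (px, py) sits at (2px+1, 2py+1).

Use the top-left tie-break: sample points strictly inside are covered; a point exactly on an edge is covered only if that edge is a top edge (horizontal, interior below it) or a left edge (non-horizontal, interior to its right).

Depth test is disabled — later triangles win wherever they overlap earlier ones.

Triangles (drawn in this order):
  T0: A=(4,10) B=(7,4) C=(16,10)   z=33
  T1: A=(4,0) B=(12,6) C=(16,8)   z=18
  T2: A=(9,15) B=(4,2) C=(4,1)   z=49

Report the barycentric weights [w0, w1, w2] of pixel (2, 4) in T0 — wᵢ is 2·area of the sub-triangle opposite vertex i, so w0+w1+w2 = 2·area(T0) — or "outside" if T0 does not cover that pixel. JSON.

T0:
  2·area = 72
  edge (4, 10)→(7, 4): d=(3,-6) top-left  bias=+0
  edge (7, 4)→(16, 10): d=(9,6) right/bottom  bias=-1
  edge (16, 10)→(4, 10): d=(-12,0) right/bottom  bias=-1
    (3,2)@(7, 5): e=[3,9,60] → █
    (4,2)@(9, 5): e=[15,-3,60] → ·
    (3,3)@(7, 7): e=[9,27,36] → █
    (4,3)@(9, 7): e=[21,15,36] → █
    (5,3)@(11, 7): e=[33,3,36] → █
    (6,3)@(13, 7): e=[45,-9,36] → ·
    (2,4)@(5, 9): e=[3,57,12] → █
    (6,4)@(13, 9): e=[51,9,12] → █
    (7,4)@(15, 9): e=[63,-3,12] → ·
    (2,5)@(5, 11): e=[9,75,-12] → ·
    (3,5)@(7, 11): e=[21,63,-12] → ·
    (4,5)@(9, 11): e=[33,51,-12] → ·
  covered (9 px):
    · · · · · · · · · ·
    · · · · · · · · · ·
    · · · █ · · · · · ·
    · · · █ █ █ · · · ·
    · · █ █ █ █ █ · · ·
    · · · · · · · · · ·
    · · · · · · · · · ·
    · · · · · · · · · ·
    · · · · · · · · · ·
    · · · · · · · · · ·
T1:
  2·area = 8  (B↔C swapped to make it positive)
  edge (4, 0)→(16, 8): d=(12,8) right/bottom  bias=-1
  edge (16, 8)→(12, 6): d=(-4,-2) top-left  bias=+0
  edge (12, 6)→(4, 0): d=(-8,-6) top-left  bias=+0
    (5,2)@(11, 5): e=[4,2,2] → █
    (6,2)@(13, 5): e=[-12,6,14] → ·
    (5,3)@(11, 7): e=[28,-6,-14] → ·
  covered (1 px):
    · · · · · · · · · ·
    · · · · · · · · · ·
    · · · · · █ · · · ·
    · · · · · · · · · ·
    · · · · · · · · · ·
    · · · · · · · · · ·
    · · · · · · · · · ·
    · · · · · · · · · ·
    · · · · · · · · · ·
    · · · · · · · · · ·
T2:
  2·area = 5
  edge (9, 15)→(4, 2): d=(-5,-13) top-left  bias=+0
  edge (4, 2)→(4, 1): d=(0,-1) top-left  bias=+0
  edge (4, 1)→(9, 15): d=(5,14) right/bottom  bias=-1
    (4,7)@(9, 15): e=[0,5,0] → ·  [on edge]
  covered (0 px):
    · · · · · · · · · ·
    · · · · · · · · · ·
    · · · · · · · · · ·
    · · · · · · · · · ·
    · · · · · · · · · ·
    · · · · · · · · · ·
    · · · · · · · · · ·
    · · · · · · · · · ·
    · · · · · · · · · ·
    · · · · · · · · · ·

Answer: [57,12,3]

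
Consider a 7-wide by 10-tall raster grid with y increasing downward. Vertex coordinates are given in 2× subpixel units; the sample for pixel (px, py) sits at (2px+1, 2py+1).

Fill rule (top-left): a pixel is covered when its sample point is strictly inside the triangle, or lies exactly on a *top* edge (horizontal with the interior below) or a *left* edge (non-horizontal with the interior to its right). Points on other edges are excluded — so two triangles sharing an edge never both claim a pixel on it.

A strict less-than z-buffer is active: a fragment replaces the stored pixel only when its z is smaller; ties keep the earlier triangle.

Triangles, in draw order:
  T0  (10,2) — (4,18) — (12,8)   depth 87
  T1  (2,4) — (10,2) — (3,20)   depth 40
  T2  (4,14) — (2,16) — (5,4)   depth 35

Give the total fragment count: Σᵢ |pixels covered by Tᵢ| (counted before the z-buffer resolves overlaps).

T0:
  2·area = 68  (B↔C swapped to make it positive)
  edge (10, 2)→(12, 8): d=(2,6) right/bottom  bias=-1
  edge (12, 8)→(4, 18): d=(-8,10) right/bottom  bias=-1
  edge (4, 18)→(10, 2): d=(6,-16) top-left  bias=+0
    (4,2)@(9, 5): e=[12,54,2] → #
    (5,2)@(11, 5): e=[0,34,34] → ·  [on edge]
    (4,3)@(9, 7): e=[16,38,14] → #
    (5,3)@(11, 7): e=[4,18,46] → #
    (6,3)@(13, 7): e=[-8,-2,78] → ·
    (4,4)@(9, 9): e=[20,22,26] → #
    (6,4)@(13, 9): e=[-4,-18,90] → ·
    (3,5)@(7, 11): e=[36,26,6] → #
    (5,5)@(11, 11): e=[12,-14,70] → ·
    (6,5)@(13, 11): e=[0,-34,102] → ·  [on edge]
    (3,6)@(7, 13): e=[40,10,18] → #
    (4,6)@(9, 13): e=[28,-10,50] → ·
  covered (8 px):
    · · · · · · ·
    · · · · · · ·
    · · · · # · ·
    · · · · # # ·
    · · · · # # ·
    · · · # # · ·
    · · · # · · ·
    · · · · · · ·
    · · · · · · ·
    · · · · · · ·
T1:
  2·area = 130
  edge (2, 4)→(10, 2): d=(8,-2) top-left  bias=+0
  edge (10, 2)→(3, 20): d=(-7,18) right/bottom  bias=-1
  edge (3, 20)→(2, 4): d=(-1,-16) top-left  bias=+0
    (3,1)@(7, 3): e=[2,47,81] → #
    (4,1)@(9, 3): e=[6,11,113] → #
    (5,1)@(11, 3): e=[10,-25,145] → ·
    (1,2)@(3, 5): e=[10,105,15] → #
    (2,2)@(5, 5): e=[14,69,47] → #
    (4,2)@(9, 5): e=[22,-3,111] → ·
    (1,3)@(3, 7): e=[26,91,13] → #
    (4,3)@(9, 7): e=[38,-17,109] → ·
    (1,4)@(3, 9): e=[42,77,11] → #
    (4,4)@(9, 9): e=[54,-31,107] → ·
    (1,5)@(3, 11): e=[58,63,9] → #
    (3,5)@(7, 11): e=[66,-9,73] → ·
  covered (18 px):
    · · · · · · ·
    · · · # # · ·
    · # # # · · ·
    · # # # · · ·
    · # # # · · ·
    · # # · · · ·
    · # # · · · ·
    · # · · · · ·
    · # · · · · ·
    · # · · · · ·
T2:
  2·area = 18
  edge (4, 14)→(2, 16): d=(-2,2) right/bottom  bias=-1
  edge (2, 16)→(5, 4): d=(3,-12) top-left  bias=+0
  edge (5, 4)→(4, 14): d=(-1,10) right/bottom  bias=-1
    (6,2)@(13, 5): e=[0,99,-81] → ·  [on edge]
    (5,3)@(11, 7): e=[0,81,-63] → ·  [on edge]
    (4,4)@(9, 9): e=[0,63,-45] → ·  [on edge]
    (3,5)@(7, 11): e=[0,45,-27] → ·  [on edge]
    (1,6)@(3, 13): e=[4,3,11] → #
    (2,6)@(5, 13): e=[0,27,-9] → ·  [on edge]
    (1,7)@(3, 15): e=[0,9,9] → ·  [on edge]
    (0,8)@(1, 17): e=[0,-9,27] → ·  [on edge]
  covered (1 px):
    · · · · · · ·
    · · · · · · ·
    · · · · · · ·
    · · · · · · ·
    · · · · · · ·
    · · · · · · ·
    · # · · · · ·
    · · · · · · ·
    · · · · · · ·
    · · · · · · ·

Result: 27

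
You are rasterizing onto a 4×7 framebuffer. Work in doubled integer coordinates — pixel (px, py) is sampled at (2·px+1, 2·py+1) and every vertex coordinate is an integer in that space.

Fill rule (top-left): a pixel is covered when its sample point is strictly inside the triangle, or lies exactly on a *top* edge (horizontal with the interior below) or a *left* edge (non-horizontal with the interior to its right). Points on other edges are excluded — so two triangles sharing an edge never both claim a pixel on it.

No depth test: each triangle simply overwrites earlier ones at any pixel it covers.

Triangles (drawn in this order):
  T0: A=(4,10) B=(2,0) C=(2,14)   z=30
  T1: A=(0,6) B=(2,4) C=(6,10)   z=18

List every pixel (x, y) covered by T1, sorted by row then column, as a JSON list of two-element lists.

T0:
  2·area = 28  (B↔C swapped to make it positive)
  edge (4, 10)→(2, 14): d=(-2,4) right/bottom  bias=-1
  edge (2, 14)→(2, 0): d=(0,-14) top-left  bias=+0
  edge (2, 0)→(4, 10): d=(2,10) right/bottom  bias=-1
    (1,2)@(3, 5): e=[14,14,0] → ·  [on edge]
    (1,3)@(3, 7): e=[10,14,4] → █
    (2,3)@(5, 7): e=[2,42,-16] → ·
    (1,4)@(3, 9): e=[6,14,8] → █
    (2,4)@(5, 9): e=[-2,42,-12] → ·
    (1,5)@(3, 11): e=[2,14,12] → █
    (2,5)@(5, 11): e=[-6,42,-8] → ·
    (1,6)@(3, 13): e=[-2,14,16] → ·
  covered (3 px):
    · · · ·
    · · · ·
    · · · ·
    · █ · ·
    · █ · ·
    · █ · ·
    · · · ·
T1:
  2·area = 20
  edge (0, 6)→(2, 4): d=(2,-2) top-left  bias=+0
  edge (2, 4)→(6, 10): d=(4,6) right/bottom  bias=-1
  edge (6, 10)→(0, 6): d=(-6,-4) top-left  bias=+0
    (2,0)@(5, 1): e=[0,-30,50] → ·  [on edge]
    (1,1)@(3, 3): e=[0,-10,30] → ·  [on edge]
    (0,2)@(1, 5): e=[0,10,10] → █  [on edge]
    (1,2)@(3, 5): e=[4,-2,18] → ·
    (0,3)@(1, 7): e=[4,18,-2] → ·
    (1,3)@(3, 7): e=[8,6,6] → █
    (2,3)@(5, 7): e=[12,-6,14] → ·
    (1,4)@(3, 9): e=[12,14,-6] → ·
    (2,4)@(5, 9): e=[16,2,2] → █
    (3,4)@(7, 9): e=[20,-10,10] → ·
    (2,5)@(5, 11): e=[20,10,-10] → ·
  covered (3 px):
    · · · ·
    · · · ·
    █ · · ·
    · █ · ·
    · · █ ·
    · · · ·
    · · · ·

Answer: [[0,2],[1,3],[2,4]]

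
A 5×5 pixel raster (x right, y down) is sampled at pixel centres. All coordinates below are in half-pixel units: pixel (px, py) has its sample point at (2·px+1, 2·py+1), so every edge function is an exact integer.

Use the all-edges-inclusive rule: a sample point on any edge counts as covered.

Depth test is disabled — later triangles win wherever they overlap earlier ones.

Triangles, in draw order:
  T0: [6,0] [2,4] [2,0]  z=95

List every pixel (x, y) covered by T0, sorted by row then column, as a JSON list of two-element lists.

T0:
  2·area = 16
  edge (6, 0)→(2, 4): d=(-4,4) inclusive
  edge (2, 4)→(2, 0): d=(0,-4) inclusive
  edge (2, 0)→(6, 0): d=(4,0) inclusive
    (1,0)@(3, 1): e=[8,4,4] → X
    (2,0)@(5, 1): e=[0,12,4] → X  [on edge]
    (3,0)@(7, 1): e=[-8,20,4] → .
    (1,1)@(3, 3): e=[0,4,12] → X  [on edge]
    (2,1)@(5, 3): e=[-8,12,12] → .
    (0,2)@(1, 5): e=[0,-4,20] → .  [on edge]
    (1,2)@(3, 5): e=[-8,4,20] → .
  covered (3 px):
    . X X . .
    . X . . .
    . . . . .
    . . . . .
    . . . . .

Answer: [[1,0],[2,0],[1,1]]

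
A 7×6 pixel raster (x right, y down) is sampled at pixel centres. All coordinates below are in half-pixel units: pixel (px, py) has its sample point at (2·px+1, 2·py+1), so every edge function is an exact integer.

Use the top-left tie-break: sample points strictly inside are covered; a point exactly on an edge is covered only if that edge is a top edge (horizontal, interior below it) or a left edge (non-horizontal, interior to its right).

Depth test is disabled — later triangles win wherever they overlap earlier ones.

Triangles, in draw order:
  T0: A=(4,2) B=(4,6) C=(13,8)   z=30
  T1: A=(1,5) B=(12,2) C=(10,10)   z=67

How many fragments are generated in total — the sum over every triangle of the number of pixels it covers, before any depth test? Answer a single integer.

T0:
  2·area = 36  (B↔C swapped to make it positive)
  edge (4, 2)→(13, 8): d=(9,6) right/bottom  bias=-1
  edge (13, 8)→(4, 6): d=(-9,-2) top-left  bias=+0
  edge (4, 6)→(4, 2): d=(0,-4) top-left  bias=+0
    (2,1)@(5, 3): e=[3,29,4] → #
    (3,1)@(7, 3): e=[-9,33,12] → ·
    (2,2)@(5, 5): e=[21,11,4] → #
    (3,2)@(7, 5): e=[9,15,12] → #
    (4,2)@(9, 5): e=[-3,19,20] → ·
    (2,3)@(5, 7): e=[39,-7,4] → ·
    (3,3)@(7, 7): e=[27,-3,12] → ·
    (4,3)@(9, 7): e=[15,1,20] → #
    (5,3)@(11, 7): e=[3,5,28] → #
    (6,3)@(13, 7): e=[-9,9,36] → ·
    (4,4)@(9, 9): e=[33,-17,20] → ·
    (5,4)@(11, 9): e=[21,-13,28] → ·
  covered (5 px):
    · · · · · · ·
    · · # · · · ·
    · · # # · · ·
    · · · · # # ·
    · · · · · · ·
    · · · · · · ·
T1:
  2·area = 82
  edge (1, 5)→(12, 2): d=(11,-3) top-left  bias=+0
  edge (12, 2)→(10, 10): d=(-2,8) right/bottom  bias=-1
  edge (10, 10)→(1, 5): d=(-9,-5) top-left  bias=+0
    (4,1)@(9, 3): e=[2,22,58] → #
    (5,1)@(11, 3): e=[8,6,68] → #
    (6,1)@(13, 3): e=[14,-10,78] → ·
    (0,2)@(1, 5): e=[0,82,0] → #  [on edge]
    (1,2)@(3, 5): e=[6,66,10] → #
    (2,2)@(5, 5): e=[12,50,20] → #
    (3,2)@(7, 5): e=[18,34,30] → #
    (6,2)@(13, 5): e=[36,-14,60] → ·
    (0,3)@(1, 7): e=[22,78,-18] → ·
    (1,3)@(3, 7): e=[28,62,-8] → ·
    (2,3)@(5, 7): e=[34,46,2] → #
    (5,3)@(11, 7): e=[52,-2,32] → ·
  covered (12 px):
    · · · · · · ·
    · · · · # # ·
    # # # # # # ·
    · · # # # · ·
    · · · · # · ·
    · · · · · · ·

Final: 17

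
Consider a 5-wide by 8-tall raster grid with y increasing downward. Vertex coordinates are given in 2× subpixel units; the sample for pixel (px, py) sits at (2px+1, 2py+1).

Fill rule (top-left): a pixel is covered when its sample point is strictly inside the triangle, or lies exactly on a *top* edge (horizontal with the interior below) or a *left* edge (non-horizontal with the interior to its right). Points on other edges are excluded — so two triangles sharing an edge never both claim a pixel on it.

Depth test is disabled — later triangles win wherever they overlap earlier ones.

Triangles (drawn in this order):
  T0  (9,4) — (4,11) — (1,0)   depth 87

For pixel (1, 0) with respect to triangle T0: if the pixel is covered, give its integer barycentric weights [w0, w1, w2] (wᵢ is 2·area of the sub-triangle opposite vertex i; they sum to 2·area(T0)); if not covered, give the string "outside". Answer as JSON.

T0:
  2·area = 76
  edge (9, 4)→(4, 11): d=(-5,7) right/bottom  bias=-1
  edge (4, 11)→(1, 0): d=(-3,-11) top-left  bias=+0
  edge (1, 0)→(9, 4): d=(8,4) right/bottom  bias=-1
    (1,0)@(3, 1): e=[57,19,0] → .  [on edge]
    (1,1)@(3, 3): e=[47,13,16] → X
    (2,1)@(5, 3): e=[33,35,8] → X
    (3,1)@(7, 3): e=[19,57,0] → .  [on edge]
    (1,2)@(3, 5): e=[37,7,32] → X
    (3,2)@(7, 5): e=[9,51,16] → X
    (4,2)@(9, 5): e=[-5,73,8] → .
    (1,3)@(3, 7): e=[27,1,48] → X
    (3,3)@(7, 7): e=[-1,45,32] → .
    (1,4)@(3, 9): e=[17,-5,64] → .
    (2,4)@(5, 9): e=[3,17,56] → X
    (3,4)@(7, 9): e=[-11,39,48] → .
  covered (8 px):
    . . . . .
    . X X . .
    . X X X .
    . X X . .
    . . X . .
    . . . . .
    . . . . .
    . . . . .

Result: "outside"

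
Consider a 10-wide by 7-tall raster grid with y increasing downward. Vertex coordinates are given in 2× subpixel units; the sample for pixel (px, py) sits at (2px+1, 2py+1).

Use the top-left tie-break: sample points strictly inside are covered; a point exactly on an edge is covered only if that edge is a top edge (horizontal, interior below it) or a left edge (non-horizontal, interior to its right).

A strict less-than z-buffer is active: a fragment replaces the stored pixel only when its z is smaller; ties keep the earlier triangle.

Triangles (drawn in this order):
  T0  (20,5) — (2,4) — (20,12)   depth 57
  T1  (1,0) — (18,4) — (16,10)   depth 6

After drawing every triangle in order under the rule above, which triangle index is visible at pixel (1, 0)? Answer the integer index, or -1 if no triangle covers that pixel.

T0:
  2·area = 126  (B↔C swapped to make it positive)
  edge (20, 5)→(20, 12): d=(0,7) right/bottom  bias=-1
  edge (20, 12)→(2, 4): d=(-18,-8) top-left  bias=+0
  edge (2, 4)→(20, 5): d=(18,1) right/bottom  bias=-1
    (2,2)@(5, 5): e=[105,6,15] → █
    (3,2)@(7, 5): e=[91,22,13] → █
    (4,2)@(9, 5): e=[77,38,11] → █
    (5,2)@(11, 5): e=[63,54,9] → █
    (6,2)@(13, 5): e=[49,70,7] → █
    (7,2)@(15, 5): e=[35,86,5] → █
    (8,2)@(17, 5): e=[21,102,3] → █
    (9,2)@(19, 5): e=[7,118,1] → █
    (2,3)@(5, 7): e=[105,-30,51] → ·
    (3,3)@(7, 7): e=[91,-14,49] → ·
    (4,3)@(9, 7): e=[77,2,47] → █
    (4,4)@(9, 9): e=[77,-34,83] → ·
  covered (18 px):
    · · · · · · · · · ·
    · · · · · · · · · ·
    · · █ █ █ █ █ █ █ █
    · · · · █ █ █ █ █ █
    · · · · · · · █ █ █
    · · · · · · · · · █
    · · · · · · · · · ·
T1:
  2·area = 110
  edge (1, 0)→(18, 4): d=(17,4) right/bottom  bias=-1
  edge (18, 4)→(16, 10): d=(-2,6) right/bottom  bias=-1
  edge (16, 10)→(1, 0): d=(-15,-10) top-left  bias=+0
    (1,0)@(3, 1): e=[9,96,5] → █
    (2,0)@(5, 1): e=[1,84,25] → █
    (3,0)@(7, 1): e=[-7,72,45] → ·
    (9,0)@(19, 1): e=[-55,0,165] → ·  [on edge]
    (1,1)@(3, 3): e=[43,92,-25] → ·
    (2,1)@(5, 3): e=[35,80,-5] → ·
    (3,1)@(7, 3): e=[27,68,15] → █
    (4,1)@(9, 3): e=[19,56,35] → █
    (5,1)@(11, 3): e=[11,44,55] → █
    (6,1)@(13, 3): e=[3,32,75] → █
    (7,1)@(15, 3): e=[-5,20,95] → ·
    (3,2)@(7, 5): e=[61,64,-15] → ·
    (8,3)@(17, 7): e=[55,0,55] → ·  [on edge]
    (7,6)@(15, 13): e=[165,0,-55] → ·  [on edge]
  covered (14 px):
    · █ █ · · · · · · ·
    · · · █ █ █ █ · · ·
    · · · · █ █ █ █ █ ·
    · · · · · · █ █ · ·
    · · · · · · · █ · ·
    · · · · · · · · · ·
    · · · · · · · · · ·

Z-buffer (winner per pixel, '.' = empty):
  . 1 1 . . . . . . .
  . . . 1 1 1 1 . . .
  . . 0 0 1 1 1 1 1 0
  . . . . 0 0 1 1 0 0
  . . . . . . . 1 0 0
  . . . . . . . . . 0
  . . . . . . . . . .

Final: 1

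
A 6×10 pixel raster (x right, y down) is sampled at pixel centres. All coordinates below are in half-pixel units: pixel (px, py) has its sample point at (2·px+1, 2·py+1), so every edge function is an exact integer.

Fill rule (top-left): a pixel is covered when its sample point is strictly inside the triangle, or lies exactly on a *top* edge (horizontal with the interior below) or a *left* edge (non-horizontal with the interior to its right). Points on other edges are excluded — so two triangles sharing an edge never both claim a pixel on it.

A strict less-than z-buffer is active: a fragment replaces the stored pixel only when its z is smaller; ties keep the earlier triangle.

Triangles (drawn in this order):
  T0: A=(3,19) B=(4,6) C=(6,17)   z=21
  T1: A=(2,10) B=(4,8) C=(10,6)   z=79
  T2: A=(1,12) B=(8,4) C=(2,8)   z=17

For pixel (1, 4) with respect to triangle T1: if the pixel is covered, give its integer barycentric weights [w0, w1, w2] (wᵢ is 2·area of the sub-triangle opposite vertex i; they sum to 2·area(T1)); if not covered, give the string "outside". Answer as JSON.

T0:
  2·area = 37
  edge (3, 19)→(4, 6): d=(1,-13) top-left  bias=+0
  edge (4, 6)→(6, 17): d=(2,11) right/bottom  bias=-1
  edge (6, 17)→(3, 19): d=(-3,2) right/bottom  bias=-1
    (2,6)@(5, 13): e=[20,3,14] → █
    (3,6)@(7, 13): e=[46,-19,10] → ·
    (2,7)@(5, 15): e=[22,7,8] → █
    (3,7)@(7, 15): e=[48,-15,4] → ·
    (4,7)@(9, 15): e=[74,-37,0] → ·  [on edge]
    (2,8)@(5, 17): e=[24,11,2] → █
    (3,8)@(7, 17): e=[50,-11,-2] → ·
    (1,9)@(3, 19): e=[0,37,0] → ·  [on edge]
    (2,9)@(5, 19): e=[26,15,-4] → ·
  covered (3 px):
    · · · · · ·
    · · · · · ·
    · · · · · ·
    · · · · · ·
    · · · · · ·
    · · · · · ·
    · · █ · · ·
    · · █ · · ·
    · · █ · · ·
    · · · · · ·
T1:
  2·area = 8
  edge (2, 10)→(4, 8): d=(2,-2) top-left  bias=+0
  edge (4, 8)→(10, 6): d=(6,-2) top-left  bias=+0
  edge (10, 6)→(2, 10): d=(-8,4) right/bottom  bias=-1
    (5,0)@(11, 1): e=[0,-28,36] → ·  [on edge]
    (4,1)@(9, 3): e=[0,-20,28] → ·  [on edge]
    (3,2)@(7, 5): e=[0,-12,20] → ·  [on edge]
    (2,3)@(5, 7): e=[0,-4,12] → ·  [on edge]
    (3,3)@(7, 7): e=[4,0,4] → █  [on edge]
    (4,3)@(9, 7): e=[8,4,-4] → ·
    (0,4)@(1, 9): e=[-4,0,12] → ·  [on edge]
    (1,4)@(3, 9): e=[0,4,4] → █  [on edge]
    (2,4)@(5, 9): e=[4,8,-4] → ·
    (3,4)@(7, 9): e=[8,12,-12] → ·
    (0,5)@(1, 11): e=[0,12,-4] → ·  [on edge]
    (1,5)@(3, 11): e=[4,16,-12] → ·
  covered (2 px):
    · · · · · ·
    · · · · · ·
    · · · · · ·
    · · · █ · ·
    · █ · · · ·
    · · · · · ·
    · · · · · ·
    · · · · · ·
    · · · · · ·
    · · · · · ·
T2:
  2·area = 20  (B↔C swapped to make it positive)
  edge (1, 12)→(2, 8): d=(1,-4) top-left  bias=+0
  edge (2, 8)→(8, 4): d=(6,-4) top-left  bias=+0
  edge (8, 4)→(1, 12): d=(-7,8) right/bottom  bias=-1
    (3,2)@(7, 5): e=[17,2,1] → █
    (4,2)@(9, 5): e=[25,10,-15] → ·
    (2,3)@(5, 7): e=[11,6,3] → █
    (3,3)@(7, 7): e=[19,14,-13] → ·
    (1,4)@(3, 9): e=[5,10,5] → █
    (2,4)@(5, 9): e=[13,18,-11] → ·
    (1,5)@(3, 11): e=[7,22,-9] → ·
  covered (3 px):
    · · · · · ·
    · · · · · ·
    · · · █ · ·
    · · █ · · ·
    · █ · · · ·
    · · · · · ·
    · · · · · ·
    · · · · · ·
    · · · · · ·
    · · · · · ·

Result: [4,4,0]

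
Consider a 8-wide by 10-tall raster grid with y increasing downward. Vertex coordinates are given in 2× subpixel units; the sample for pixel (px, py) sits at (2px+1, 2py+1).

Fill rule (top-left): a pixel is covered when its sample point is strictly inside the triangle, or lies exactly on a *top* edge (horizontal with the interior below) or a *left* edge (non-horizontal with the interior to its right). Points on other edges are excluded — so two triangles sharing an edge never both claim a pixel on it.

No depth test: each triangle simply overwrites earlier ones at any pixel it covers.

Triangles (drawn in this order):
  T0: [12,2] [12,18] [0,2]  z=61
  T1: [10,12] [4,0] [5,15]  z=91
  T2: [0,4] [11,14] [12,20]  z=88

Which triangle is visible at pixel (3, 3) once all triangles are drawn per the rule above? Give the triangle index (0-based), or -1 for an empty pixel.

T0:
  2·area = 192
  edge (12, 2)→(12, 18): d=(0,16) right/bottom  bias=-1
  edge (12, 18)→(0, 2): d=(-12,-16) top-left  bias=+0
  edge (0, 2)→(12, 2): d=(12,0) top-left  bias=+0
    (0,1)@(1, 3): e=[176,4,12] → X
    (1,1)@(3, 3): e=[144,36,12] → X
    (2,1)@(5, 3): e=[112,68,12] → X
    (3,1)@(7, 3): e=[80,100,12] → X
    (4,1)@(9, 3): e=[48,132,12] → X
    (5,1)@(11, 3): e=[16,164,12] → X
    (6,1)@(13, 3): e=[-16,196,12] → .
    (0,2)@(1, 5): e=[176,-20,36] → .
    (1,2)@(3, 5): e=[144,12,36] → X
    (6,2)@(13, 5): e=[-16,172,36] → .
    (1,3)@(3, 7): e=[144,-12,60] → .
    (2,3)@(5, 7): e=[112,20,60] → X
  covered (24 px):
    . . . . . . . .
    X X X X X X . .
    . X X X X X . .
    . . X X X X . .
    . . . X X X . .
    . . . X X X . .
    . . . . X X . .
    . . . . . X . .
    . . . . . . . .
    . . . . . . . .
T1:
  2·area = 78  (B↔C swapped to make it positive)
  edge (10, 12)→(5, 15): d=(-5,3) right/bottom  bias=-1
  edge (5, 15)→(4, 0): d=(-1,-15) top-left  bias=+0
  edge (4, 0)→(10, 12): d=(6,12) right/bottom  bias=-1
    (2,1)@(5, 3): e=[60,12,6] → X
    (3,1)@(7, 3): e=[54,42,-18] → .
    (2,2)@(5, 5): e=[50,10,18] → X
    (3,2)@(7, 5): e=[44,40,-6] → .
    (2,3)@(5, 7): e=[40,8,30] → X
    (3,3)@(7, 7): e=[34,38,6] → X
    (4,3)@(9, 7): e=[28,68,-18] → .
    (2,4)@(5, 9): e=[30,6,42] → X
    (4,4)@(9, 9): e=[18,66,-6] → .
    (7,4)@(15, 9): e=[0,156,-78] → .  [on edge]
    (2,5)@(5, 11): e=[20,4,54] → X
    (4,5)@(9, 11): e=[8,64,6] → X
    (2,7)@(5, 15): e=[0,0,78] → .  [on edge]
  covered (11 px):
    . . . . . . . .
    . . X . . . . .
    . . X . . . . .
    . . X X . . . .
    . . X X . . . .
    . . X X X . . .
    . . X X . . . .
    . . . . . . . .
    . . . . . . . .
    . . . . . . . .
T2:
  2·area = 56
  edge (0, 4)→(11, 14): d=(11,10) right/bottom  bias=-1
  edge (11, 14)→(12, 20): d=(1,6) right/bottom  bias=-1
  edge (12, 20)→(0, 4): d=(-12,-16) top-left  bias=+0
    (0,2)@(1, 5): e=[1,51,4] → X
    (1,2)@(3, 5): e=[-19,39,36] → .
    (0,3)@(1, 7): e=[23,53,-20] → .
    (1,3)@(3, 7): e=[3,41,12] → X
    (2,3)@(5, 7): e=[-17,29,44] → .
    (1,4)@(3, 9): e=[25,43,-12] → .
    (2,4)@(5, 9): e=[5,31,20] → X
    (3,4)@(7, 9): e=[-15,19,52] → .
    (2,5)@(5, 11): e=[27,33,-4] → .
    (3,5)@(7, 11): e=[7,21,28] → X
    (4,5)@(9, 11): e=[-13,9,60] → .
    (3,6)@(7, 13): e=[29,23,4] → X
  covered (9 px):
    . . . . . . . .
    . . . . . . . .
    X . . . . . . .
    . X . . . . . .
    . . X . . . . .
    . . . X . . . .
    . . . X X . . .
    . . . . X X . .
    . . . . . X . .
    . . . . . . . .

Z-buffer (winner per pixel, '.' = empty):
  . . . . . . . .
  0 0 1 0 0 0 . .
  2 0 1 0 0 0 . .
  . 2 1 1 0 0 . .
  . . 2 1 0 0 . .
  . . 1 2 1 0 . .
  . . 1 2 2 0 . .
  . . . . 2 2 . .
  . . . . . 2 . .
  . . . . . . . .

Final: 1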